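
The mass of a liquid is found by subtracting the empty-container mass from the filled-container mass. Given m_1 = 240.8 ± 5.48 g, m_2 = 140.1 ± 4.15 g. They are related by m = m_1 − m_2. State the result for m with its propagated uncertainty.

m is a linear combination, so absolute uncertainties add in quadrature:
  (δm_1)² = 30.0;  (δm_2)² = 17.2
δm = √(47.3) = 6.87 g
m = 100.7 g.

100.7 ± 6.87 g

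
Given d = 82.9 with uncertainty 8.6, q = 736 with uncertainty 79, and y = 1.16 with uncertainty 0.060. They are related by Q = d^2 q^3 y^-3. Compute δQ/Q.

0.413

Each factor contributes (exponent × relative error)² to (δQ/Q)²:
  (2·δd/d)² = (2×0.104)² = 0.0430;  (3·δq/q)² = (3×0.107)² = 0.104;  (-3·δy/y)² = (-3×0.0517)² = 0.0241
δQ/Q = √(0.171) = 0.413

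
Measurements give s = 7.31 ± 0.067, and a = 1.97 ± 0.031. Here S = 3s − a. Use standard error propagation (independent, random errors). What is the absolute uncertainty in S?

0.203

For a sum/difference, combine absolute errors in quadrature:
  (3·δs)² = 0.0404;  (δa)² = 0.000961
δS = √(0.0414) = 0.203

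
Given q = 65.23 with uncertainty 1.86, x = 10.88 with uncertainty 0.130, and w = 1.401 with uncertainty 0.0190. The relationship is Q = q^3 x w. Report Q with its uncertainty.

(4.231 ± 0.370) × 10^6

Relative error in a monomial: (δQ/Q)² = Σ (nᵢ · δxᵢ/xᵢ)².
  (3·δq/q)² = (3×0.0285)² = 0.00732;  (1·δx/x)² = (1×0.0119)² = 0.000143;  (1·δw/w)² = (1×0.0136)² = 0.000184
δQ/Q = √(0.00764) = 0.0874
Q = 4.231e+06, so δQ = 0.0874 × 4.231e+06 = 3.7e+05.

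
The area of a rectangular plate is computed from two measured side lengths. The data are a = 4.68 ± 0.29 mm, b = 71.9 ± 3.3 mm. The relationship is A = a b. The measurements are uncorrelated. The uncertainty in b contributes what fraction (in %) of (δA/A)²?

35.4%

(δA/A)² = (1·δa/a)² + (1·δb/b)²
  a term: (1×0.0620)² = 0.00384
  b term: (1×0.0459)² = 0.00211
Total = 0.00595. Share from b = 0.00211/0.00595 = 0.354.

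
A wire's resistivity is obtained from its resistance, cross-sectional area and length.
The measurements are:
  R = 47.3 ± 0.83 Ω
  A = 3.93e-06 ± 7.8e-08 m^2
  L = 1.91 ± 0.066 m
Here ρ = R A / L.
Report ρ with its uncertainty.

For a monomial ρ ∝ R, A, L^-1, fractional errors add in quadrature:
  (1·δR/R)² = (1×0.0175)² = 0.000308;  (1·δA/A)² = (1×0.0198)² = 0.000394;  (-1·δL/L)² = (-1×0.0346)² = 0.00119
δρ/ρ = √(0.00190) = 0.0435
ρ = 9.73e-05 Ω·m, so δρ = 0.0435 × 9.73e-05 = 4.24e-06 Ω·m.

(9.73 ± 0.424) × 10^-5 Ω·m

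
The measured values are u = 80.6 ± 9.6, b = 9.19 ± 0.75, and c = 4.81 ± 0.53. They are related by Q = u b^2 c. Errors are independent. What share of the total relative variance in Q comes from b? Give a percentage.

(δQ/Q)² = (1·δu/u)² + (2·δb/b)² + (1·δc/c)²
  u term: (1×0.119)² = 0.0142
  b term: (2×0.0816)² = 0.0266
  c term: (1×0.110)² = 0.0121
Total = 0.0530. Share from b = 0.0266/0.0530 = 0.503.

50.3%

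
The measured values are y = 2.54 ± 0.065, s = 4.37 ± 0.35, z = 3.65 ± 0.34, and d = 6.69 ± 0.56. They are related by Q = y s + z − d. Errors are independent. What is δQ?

Let p = y·s = 11.1. δp/p = √((1·δy/y)² + (1·δs/s)²) = √(0.000655 + 0.00641) = 0.0841, so δp = 0.933.
Q = p + z − d: δQ = √(δp² + δz² + δd²) = √(0.871 + 0.116 + 0.314) = 1.14

1.14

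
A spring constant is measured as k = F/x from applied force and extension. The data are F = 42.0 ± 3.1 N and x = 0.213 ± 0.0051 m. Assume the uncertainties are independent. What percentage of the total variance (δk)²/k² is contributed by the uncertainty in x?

(δk/k)² = (1·δF/F)² + (-1·δx/x)²
  F term: (1×0.0738)² = 0.00545
  x term: (-1×0.0239)² = 0.000573
Total = 0.00602. Share from x = 0.000573/0.00602 = 0.0952.

9.52%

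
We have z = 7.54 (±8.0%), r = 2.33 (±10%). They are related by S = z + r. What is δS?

Absolute uncertainties add in quadrature for a linear combination:
  (δz)² = 0.364;  (δr)² = 0.0543
δS = √(0.418) = 0.647

0.647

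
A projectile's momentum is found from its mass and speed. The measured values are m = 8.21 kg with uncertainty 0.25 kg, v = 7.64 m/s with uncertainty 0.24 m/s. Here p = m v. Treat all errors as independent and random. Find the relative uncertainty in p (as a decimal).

Products/powers → add relative errors in quadrature, weighted by exponent:
  (1·δm/m)² = (1×0.0305)² = 0.000927;  (1·δv/v)² = (1×0.0314)² = 0.000987
δp/p = √(0.00191) = 0.0437

0.0437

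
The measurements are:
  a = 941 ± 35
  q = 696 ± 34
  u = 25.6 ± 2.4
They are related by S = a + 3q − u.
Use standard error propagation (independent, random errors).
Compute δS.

Sums and differences: (δS)² = Σ (cᵢ δxᵢ)².
  (δa)² = 1220;  (3·δq)² = 10400;  (δu)² = 5.76
δS = √(11600) = 108

108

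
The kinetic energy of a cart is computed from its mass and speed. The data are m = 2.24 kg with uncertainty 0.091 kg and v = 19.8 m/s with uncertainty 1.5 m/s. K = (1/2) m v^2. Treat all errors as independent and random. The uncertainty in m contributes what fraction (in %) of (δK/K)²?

6.71%

(δK/K)² = (1·δm/m)² + (2·δv/v)²
  m term: (1×0.0406)² = 0.00165
  v term: (2×0.0758)² = 0.0230
Total = 0.0246. Share from m = 0.00165/0.0246 = 0.0671.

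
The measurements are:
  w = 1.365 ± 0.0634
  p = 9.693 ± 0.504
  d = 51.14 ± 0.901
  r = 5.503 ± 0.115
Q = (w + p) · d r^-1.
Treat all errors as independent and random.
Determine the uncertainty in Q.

Let u = w + p = 11.06. δu = √(δw² + δp²) = √(0.00402 + 0.254) = 0.508, so δu/u = 0.0459.
Q is then a monomial in u, d, r:
δQ/Q = √((δu/u)² + (1·δd/d)² + (-1·δr/r)²) = √(0.00211 + 0.000310 + 0.000437) = 0.0535
Q = 102.8, so δQ = 0.0535 × 102.8 = 5.49.

5.49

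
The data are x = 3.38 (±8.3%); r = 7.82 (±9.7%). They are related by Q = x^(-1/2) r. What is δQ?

0.449

Q is a product of powers, so relative uncertainties combine in quadrature:
  (−½·δx/x)² = (-0.5×0.0830)² = 0.00172;  (1·δr/r)² = (1×0.0970)² = 0.00941
δQ/Q = √(0.0111) = 0.106
Q = 4.25, so δQ = 0.106 × 4.25 = 0.449.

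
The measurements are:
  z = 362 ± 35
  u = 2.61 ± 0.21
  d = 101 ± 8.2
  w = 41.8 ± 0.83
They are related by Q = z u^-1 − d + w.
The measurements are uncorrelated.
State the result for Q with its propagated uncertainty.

79.5 ± 19.3

Let p = z·u^-1 = 139. δp/p = √((1·δz/z)² + (-1·δu/u)²) = √(0.00935 + 0.00647) = 0.126, so δp = 17.4.
Q = p − d + w: δQ = √(δp² + δd² + δw²) = √(304 + 67.2 + 0.689) = 19.3
Q = 79.5.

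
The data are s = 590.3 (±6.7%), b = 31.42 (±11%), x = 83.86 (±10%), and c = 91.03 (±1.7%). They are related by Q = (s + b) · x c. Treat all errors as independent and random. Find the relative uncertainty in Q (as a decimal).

0.120

Let u = s + b = 621.7. δu = √(δs² + δb²) = √(1560 + 11.9) = 39.7, so δu/u = 0.0639.
Q is then a monomial in u, x, c:
δQ/Q = √((δu/u)² + (1·δx/x)² + (1·δc/c)²) = √(0.00408 + 0.0100 + 0.000289) = 0.120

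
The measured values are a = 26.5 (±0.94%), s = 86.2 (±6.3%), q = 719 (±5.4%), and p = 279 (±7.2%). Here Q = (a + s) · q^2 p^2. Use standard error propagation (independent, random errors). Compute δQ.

Let u = a + s = 113. δu = √(δa² + δs²) = √(0.0621 + 29.5) = 5.44, so δu/u = 0.0482.
Q is then a monomial in u, q, p:
δQ/Q = √((δu/u)² + (2·δq/q)² + (2·δp/p)²) = √(0.00233 + 0.0117 + 0.0207) = 0.186
Q = 4.54e+12, so δQ = 0.186 × 4.54e+12 = 8.45e+11.

8.45e+11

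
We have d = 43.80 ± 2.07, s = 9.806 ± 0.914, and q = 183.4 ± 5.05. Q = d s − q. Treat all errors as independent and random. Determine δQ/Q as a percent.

Let p = d·s = 429.5. δp/p = √((1·δd/d)² + (1·δs/s)²) = √(0.00223 + 0.00869) = 0.105, so δp = 44.9.
Q = p − q: δQ = √(δp² + δq²) = √(2010 + 25.5) = 45.2
Q = 246.1, so δQ/Q = 45.2/246.1 = 0.184.

18.4%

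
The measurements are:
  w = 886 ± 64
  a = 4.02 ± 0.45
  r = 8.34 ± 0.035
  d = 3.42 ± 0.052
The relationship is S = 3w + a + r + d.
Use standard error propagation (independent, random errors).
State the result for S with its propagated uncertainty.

Sums and differences: (δS)² = Σ (cᵢ δxᵢ)².
  (3·δw)² = 36900;  (δa)² = 0.203;  (δr)² = 0.00123;  (δd)² = 0.00270
δS = √(36900) = 192
S = 2670.

2670 ± 192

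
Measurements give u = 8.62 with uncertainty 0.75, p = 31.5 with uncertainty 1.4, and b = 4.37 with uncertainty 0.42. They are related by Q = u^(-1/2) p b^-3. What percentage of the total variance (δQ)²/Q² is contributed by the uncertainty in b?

(δQ/Q)² = (−½·δu/u)² + (1·δp/p)² + (-3·δb/b)²
  u term: (-0.5×0.0870)² = 0.00189
  p term: (1×0.0444)² = 0.00198
  b term: (-3×0.0961)² = 0.0831
Total = 0.0870. Share from b = 0.0831/0.0870 = 0.956.

95.6%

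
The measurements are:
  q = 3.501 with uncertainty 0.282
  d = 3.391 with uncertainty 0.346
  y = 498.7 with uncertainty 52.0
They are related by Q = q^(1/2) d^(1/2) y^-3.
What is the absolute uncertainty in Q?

8.88e-09

Since Q is a product/quotient, work with relative uncertainties:
  (½·δq/q)² = (0.5×0.0805)² = 0.00162;  (½·δd/d)² = (0.5×0.102)² = 0.00260;  (-3·δy/y)² = (-3×0.104)² = 0.0979
δQ/Q = √(0.102) = 0.319
Q = 2.778e-08, so δQ = 0.319 × 2.778e-08 = 8.88e-09.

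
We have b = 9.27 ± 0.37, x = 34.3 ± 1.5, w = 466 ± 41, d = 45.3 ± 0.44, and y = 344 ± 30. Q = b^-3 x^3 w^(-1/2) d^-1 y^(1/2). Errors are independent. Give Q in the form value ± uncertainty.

Q is a product of powers, so relative uncertainties combine in quadrature:
  (-3·δb/b)² = (-3×0.0399)² = 0.0143;  (3·δx/x)² = (3×0.0437)² = 0.0172;  (−½·δw/w)² = (-0.5×0.0880)² = 0.00194;  (-1·δd/d)² = (-1×0.00971)² = 9.43e-05;  (½·δy/y)² = (0.5×0.0872)² = 0.00190
δQ/Q = √(0.0355) = 0.188
Q = 0.961, so δQ = 0.188 × 0.961 = 0.181.

0.961 ± 0.181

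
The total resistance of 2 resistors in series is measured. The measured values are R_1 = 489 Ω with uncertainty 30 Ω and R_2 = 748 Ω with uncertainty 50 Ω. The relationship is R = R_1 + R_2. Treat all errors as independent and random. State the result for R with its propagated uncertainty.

1240 ± 58.3 Ω

Each term contributes (cᵢ δxᵢ)² to (δR)²:
  (δR_1)² = 900;  (δR_2)² = 2500
δR = √(3400) = 58.3 Ω
R = 1240 Ω.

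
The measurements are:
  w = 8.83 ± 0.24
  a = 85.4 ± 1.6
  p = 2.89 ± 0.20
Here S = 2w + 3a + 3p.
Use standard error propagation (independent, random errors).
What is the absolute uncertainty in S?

For a sum/difference, combine absolute errors in quadrature:
  (2·δw)² = 0.230;  (3·δa)² = 23.0;  (3·δp)² = 0.360
δS = √(23.6) = 4.86

4.86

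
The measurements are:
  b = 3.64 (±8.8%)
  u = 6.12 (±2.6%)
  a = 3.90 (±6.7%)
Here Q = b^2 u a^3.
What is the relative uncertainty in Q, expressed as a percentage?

26.8%

Products/powers → add relative errors in quadrature, weighted by exponent:
  (2·δb/b)² = (2×0.0880)² = 0.0310;  (1·δu/u)² = (1×0.0260)² = 0.000676;  (3·δa/a)² = (3×0.0670)² = 0.0404
δQ/Q = √(0.0721) = 0.268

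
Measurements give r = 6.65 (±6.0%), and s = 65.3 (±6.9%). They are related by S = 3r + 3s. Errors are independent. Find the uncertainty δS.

For a sum/difference, combine absolute errors in quadrature:
  (3·δr)² = 1.43;  (3·δs)² = 183
δS = √(184) = 13.6

13.6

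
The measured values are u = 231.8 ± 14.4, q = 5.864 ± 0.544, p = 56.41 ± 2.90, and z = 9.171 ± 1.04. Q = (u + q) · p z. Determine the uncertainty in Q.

17000

Let w = u + q = 237.7. δw = √(δu² + δq²) = √(207 + 0.296) = 14.4, so δw/w = 0.0606.
Q is then a monomial in w, p, z:
δQ/Q = √((δw/w)² + (1·δp/p)² + (1·δz/z)²) = √(0.00368 + 0.00264 + 0.0129) = 0.138
Q = 123000, so δQ = 0.138 × 123000 = 17000.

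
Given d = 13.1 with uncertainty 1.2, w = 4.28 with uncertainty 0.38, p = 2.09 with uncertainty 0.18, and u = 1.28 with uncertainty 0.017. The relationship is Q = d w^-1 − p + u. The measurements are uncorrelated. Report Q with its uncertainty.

Let h = d·w^-1 = 3.06. δh/h = √((1·δd/d)² + (-1·δw/w)²) = √(0.00839 + 0.00788) = 0.128, so δh = 0.390.
Q = h − p + u: δQ = √(δh² + δp² + δu²) = √(0.152 + 0.0324 + 0.000289) = 0.430
Q = 2.25.

2.25 ± 0.430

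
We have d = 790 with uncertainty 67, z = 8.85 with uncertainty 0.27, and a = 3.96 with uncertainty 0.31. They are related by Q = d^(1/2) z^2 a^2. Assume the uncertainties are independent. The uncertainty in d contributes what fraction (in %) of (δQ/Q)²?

(δQ/Q)² = (½·δd/d)² + (2·δz/z)² + (2·δa/a)²
  d term: (0.5×0.0848)² = 0.00180
  z term: (2×0.0305)² = 0.00372
  a term: (2×0.0783)² = 0.0245
Total = 0.0300. Share from d = 0.00180/0.0300 = 0.0599.

5.99%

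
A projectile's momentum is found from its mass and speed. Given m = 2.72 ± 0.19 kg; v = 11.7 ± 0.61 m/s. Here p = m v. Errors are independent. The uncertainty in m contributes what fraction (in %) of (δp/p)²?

64.2%

(δp/p)² = (1·δm/m)² + (1·δv/v)²
  m term: (1×0.0699)² = 0.00488
  v term: (1×0.0521)² = 0.00272
Total = 0.00760. Share from m = 0.00488/0.00760 = 0.642.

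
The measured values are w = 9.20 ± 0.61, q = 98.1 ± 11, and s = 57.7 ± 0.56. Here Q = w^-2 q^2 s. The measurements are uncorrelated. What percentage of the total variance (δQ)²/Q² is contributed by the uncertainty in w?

(δQ/Q)² = (-2·δw/w)² + (2·δq/q)² + (1·δs/s)²
  w term: (-2×0.0663)² = 0.0176
  q term: (2×0.112)² = 0.0503
  s term: (1×0.00971)² = 9.42e-05
Total = 0.0680. Share from w = 0.0176/0.0680 = 0.259.

25.9%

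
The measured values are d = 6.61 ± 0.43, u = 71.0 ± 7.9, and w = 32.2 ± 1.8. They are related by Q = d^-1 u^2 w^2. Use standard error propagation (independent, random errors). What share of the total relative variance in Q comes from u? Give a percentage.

(δQ/Q)² = (-1·δd/d)² + (2·δu/u)² + (2·δw/w)²
  d term: (-1×0.0651)² = 0.00423
  u term: (2×0.111)² = 0.0495
  w term: (2×0.0559)² = 0.0125
Total = 0.0663. Share from u = 0.0495/0.0663 = 0.747.

74.7%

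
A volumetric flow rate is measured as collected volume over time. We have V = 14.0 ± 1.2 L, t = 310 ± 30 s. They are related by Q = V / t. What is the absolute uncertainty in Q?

0.00584 L/s

Products/powers → add relative errors in quadrature, weighted by exponent:
  (1·δV/V)² = (1×0.0857)² = 0.00735;  (-1·δt/t)² = (-1×0.0968)² = 0.00937
δQ/Q = √(0.0167) = 0.129
Q = 0.0452 L/s, so δQ = 0.129 × 0.0452 = 0.00584 L/s.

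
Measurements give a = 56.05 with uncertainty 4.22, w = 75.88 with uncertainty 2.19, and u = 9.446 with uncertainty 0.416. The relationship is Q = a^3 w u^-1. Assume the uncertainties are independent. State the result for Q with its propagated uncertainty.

For a monomial Q ∝ a^3, w, u^-1, fractional errors add in quadrature:
  (3·δa/a)² = (3×0.0753)² = 0.0510;  (1·δw/w)² = (1×0.0289)² = 0.000833;  (-1·δu/u)² = (-1×0.0440)² = 0.00194
δQ/Q = √(0.0538) = 0.232
Q = 1.415e+06, so δQ = 0.232 × 1.415e+06 = 3.28e+05.

(1.415 ± 0.328) × 10^6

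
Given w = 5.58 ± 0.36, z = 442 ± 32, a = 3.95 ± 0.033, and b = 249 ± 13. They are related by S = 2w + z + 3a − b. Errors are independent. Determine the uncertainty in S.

34.5

For a sum/difference, combine absolute errors in quadrature:
  (2·δw)² = 0.518;  (δz)² = 1020;  (3·δa)² = 0.00980;  (δb)² = 169
δS = √(1190) = 34.5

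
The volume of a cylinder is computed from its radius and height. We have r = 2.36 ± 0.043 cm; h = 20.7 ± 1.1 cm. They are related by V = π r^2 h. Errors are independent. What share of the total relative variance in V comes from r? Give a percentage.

32.0%

(δV/V)² = (2·δr/r)² + (1·δh/h)²
  r term: (2×0.0182)² = 0.00133
  h term: (1×0.0531)² = 0.00282
Total = 0.00415. Share from r = 0.00133/0.00415 = 0.320.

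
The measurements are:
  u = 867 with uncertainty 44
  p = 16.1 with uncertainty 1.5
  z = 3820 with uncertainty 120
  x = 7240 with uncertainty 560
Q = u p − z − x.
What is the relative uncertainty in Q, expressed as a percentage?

54.8%

Let w = u·p = 14000. δw/w = √((1·δu/u)² + (1·δp/p)²) = √(0.00258 + 0.00868) = 0.106, so δw = 1480.
Q = w − z − x: δQ = √(δw² + δz² + δx²) = √(2.19e+06 + 14400 + 3.14e+05) = 1590
Q = 2900, so δQ/Q = 1590/2900 = 0.548.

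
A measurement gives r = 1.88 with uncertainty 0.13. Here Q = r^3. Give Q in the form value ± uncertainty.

6.64 ± 1.38

Q ∝ r^3, so δQ/Q = |3| · δr/r = 3 × 0.0691 = 0.207.
Q = 6.64, so δQ = 0.207 × 6.64 = 1.38.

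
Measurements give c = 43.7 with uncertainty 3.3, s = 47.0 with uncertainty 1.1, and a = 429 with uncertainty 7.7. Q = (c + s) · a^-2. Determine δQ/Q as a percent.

Let u = c + s = 90.7. δu = √(δc² + δs²) = √(10.9 + 1.21) = 3.48, so δu/u = 0.0384.
Q is then a monomial in u, a:
δQ/Q = √((δu/u)² + (-2·δa/a)²) = √(0.00147 + 0.00129) = 0.0525

5.25%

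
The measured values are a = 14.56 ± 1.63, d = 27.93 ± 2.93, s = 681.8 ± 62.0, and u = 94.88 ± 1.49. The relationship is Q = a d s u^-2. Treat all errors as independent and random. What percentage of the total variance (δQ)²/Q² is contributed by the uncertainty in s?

25.2%

(δQ/Q)² = (1·δa/a)² + (1·δd/d)² + (1·δs/s)² + (-2·δu/u)²
  a term: (1×0.112)² = 0.0125
  d term: (1×0.105)² = 0.0110
  s term: (1×0.0909)² = 0.00827
  u term: (-2×0.0157)² = 0.000986
Total = 0.0328. Share from s = 0.00827/0.0328 = 0.252.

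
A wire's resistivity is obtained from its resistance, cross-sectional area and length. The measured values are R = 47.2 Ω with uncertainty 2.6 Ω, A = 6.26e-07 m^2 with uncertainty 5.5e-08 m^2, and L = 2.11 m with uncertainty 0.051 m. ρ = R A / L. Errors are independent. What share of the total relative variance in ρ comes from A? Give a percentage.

68.1%

(δρ/ρ)² = (1·δR/R)² + (1·δA/A)² + (-1·δL/L)²
  R term: (1×0.0551)² = 0.00303
  A term: (1×0.0879)² = 0.00772
  L term: (-1×0.0242)² = 0.000584
Total = 0.0113. Share from A = 0.00772/0.0113 = 0.681.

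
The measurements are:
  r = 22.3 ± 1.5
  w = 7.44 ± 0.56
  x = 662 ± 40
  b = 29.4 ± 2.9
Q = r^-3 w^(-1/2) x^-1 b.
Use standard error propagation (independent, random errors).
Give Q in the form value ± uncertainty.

Since Q is a product/quotient, work with relative uncertainties:
  (-3·δr/r)² = (-3×0.0673)² = 0.0407;  (−½·δw/w)² = (-0.5×0.0753)² = 0.00142;  (-1·δx/x)² = (-1×0.0604)² = 0.00365;  (1·δb/b)² = (1×0.0986)² = 0.00973
δQ/Q = √(0.0555) = 0.236
Q = 1.47e-06, so δQ = 0.236 × 1.47e-06 = 3.46e-07.

(1.47 ± 0.346) × 10^-6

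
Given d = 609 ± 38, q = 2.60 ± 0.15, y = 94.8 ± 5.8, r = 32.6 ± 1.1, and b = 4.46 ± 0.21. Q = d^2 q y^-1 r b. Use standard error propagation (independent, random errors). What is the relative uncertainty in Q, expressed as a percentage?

16.1%

For a monomial Q ∝ d^2, q, y^-1, r, b, fractional errors add in quadrature:
  (2·δd/d)² = (2×0.0624)² = 0.0156;  (1·δq/q)² = (1×0.0577)² = 0.00333;  (-1·δy/y)² = (-1×0.0612)² = 0.00374;  (1·δr/r)² = (1×0.0337)² = 0.00114;  (1·δb/b)² = (1×0.0471)² = 0.00222
δQ/Q = √(0.0260) = 0.161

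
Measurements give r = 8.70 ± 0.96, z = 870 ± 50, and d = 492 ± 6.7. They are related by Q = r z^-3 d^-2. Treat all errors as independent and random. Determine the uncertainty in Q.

1.13e-14

Each factor contributes (exponent × relative error)² to (δQ/Q)²:
  (1·δr/r)² = (1×0.110)² = 0.0122;  (-3·δz/z)² = (-3×0.0575)² = 0.0297;  (-2·δd/d)² = (-2×0.0136)² = 0.000742
δQ/Q = √(0.0426) = 0.207
Q = 5.46e-14, so δQ = 0.207 × 5.46e-14 = 1.13e-14.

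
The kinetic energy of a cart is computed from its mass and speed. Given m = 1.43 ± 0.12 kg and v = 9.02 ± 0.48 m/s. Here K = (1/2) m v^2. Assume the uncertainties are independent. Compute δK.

For a monomial K ∝ m, v^2, fractional errors add in quadrature:
  (1·δm/m)² = (1×0.0839)² = 0.00704;  (2·δv/v)² = (2×0.0532)² = 0.0113
δK/K = √(0.0184) = 0.136
K = 58.2 J, so δK = 0.136 × 58.2 = 7.88 J.

7.88 J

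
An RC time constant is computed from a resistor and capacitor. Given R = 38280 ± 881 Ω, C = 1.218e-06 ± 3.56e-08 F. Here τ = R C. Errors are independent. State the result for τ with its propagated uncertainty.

Products/powers → add relative errors in quadrature, weighted by exponent:
  (1·δR/R)² = (1×0.0230)² = 0.000530;  (1·δC/C)² = (1×0.0292)² = 0.000854
δτ/τ = √(0.00138) = 0.0372
τ = 0.04663 s, so δτ = 0.0372 × 0.04663 = 0.00173 s.

0.04663 ± 0.00173 s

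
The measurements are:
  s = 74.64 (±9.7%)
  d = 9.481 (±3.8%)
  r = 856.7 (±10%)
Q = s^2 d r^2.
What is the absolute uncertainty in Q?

1.09e+10

For a monomial Q ∝ s^2, d, r^2, fractional errors add in quadrature:
  (2·δs/s)² = (2×0.0970)² = 0.0376;  (1·δd/d)² = (1×0.0380)² = 0.00144;  (2·δr/r)² = (2×0.100)² = 0.0400
δQ/Q = √(0.0791) = 0.281
Q = 3.877e+10, so δQ = 0.281 × 3.877e+10 = 1.09e+10.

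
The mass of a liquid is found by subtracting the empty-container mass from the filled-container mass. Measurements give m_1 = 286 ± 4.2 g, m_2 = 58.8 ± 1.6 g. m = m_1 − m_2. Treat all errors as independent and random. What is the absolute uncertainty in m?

For a sum/difference, combine absolute errors in quadrature:
  (δm_1)² = 17.6;  (δm_2)² = 2.56
δm = √(20.2) = 4.49 g

4.49 g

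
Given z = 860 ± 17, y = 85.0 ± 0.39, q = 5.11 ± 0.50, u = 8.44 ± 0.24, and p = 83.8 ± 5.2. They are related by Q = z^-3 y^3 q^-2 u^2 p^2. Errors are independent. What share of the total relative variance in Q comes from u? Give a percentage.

5.33%

(δQ/Q)² = (-3·δz/z)² + (3·δy/y)² + (-2·δq/q)² + (2·δu/u)² + (2·δp/p)²
  z term: (-3×0.0198)² = 0.00352
  y term: (3×0.00459)² = 0.000189
  q term: (-2×0.0978)² = 0.0383
  u term: (2×0.0284)² = 0.00323
  p term: (2×0.0621)² = 0.0154
Total = 0.0606. Share from u = 0.00323/0.0606 = 0.0533.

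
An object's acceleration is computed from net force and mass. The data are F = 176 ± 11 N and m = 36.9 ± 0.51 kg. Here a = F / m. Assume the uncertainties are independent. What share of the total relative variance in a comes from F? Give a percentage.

(δa/a)² = (1·δF/F)² + (-1·δm/m)²
  F term: (1×0.0625)² = 0.00391
  m term: (-1×0.0138)² = 0.000191
Total = 0.00410. Share from F = 0.00391/0.00410 = 0.953.

95.3%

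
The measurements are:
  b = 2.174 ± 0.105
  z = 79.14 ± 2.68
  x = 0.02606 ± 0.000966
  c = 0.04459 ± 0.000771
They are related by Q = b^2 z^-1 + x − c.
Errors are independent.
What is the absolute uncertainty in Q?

Let p = b^2·z^-1 = 0.05972. δp/p = √((2·δb/b)² + (-1·δz/z)²) = √(0.00933 + 0.00115) = 0.102, so δp = 0.00611.
Q = p + x − c: δQ = √(δp² + δx² + δc²) = √(3.74e-05 + 9.33e-07 + 5.94e-07) = 0.00624

0.00624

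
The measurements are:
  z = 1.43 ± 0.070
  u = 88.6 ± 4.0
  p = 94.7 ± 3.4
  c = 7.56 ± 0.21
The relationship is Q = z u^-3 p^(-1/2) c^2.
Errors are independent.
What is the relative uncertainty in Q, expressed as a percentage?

Products/powers → add relative errors in quadrature, weighted by exponent:
  (1·δz/z)² = (1×0.0490)² = 0.00240;  (-3·δu/u)² = (-3×0.0451)² = 0.0183;  (−½·δp/p)² = (-0.5×0.0359)² = 0.000322;  (2·δc/c)² = (2×0.0278)² = 0.00309
δQ/Q = √(0.0241) = 0.155

15.5%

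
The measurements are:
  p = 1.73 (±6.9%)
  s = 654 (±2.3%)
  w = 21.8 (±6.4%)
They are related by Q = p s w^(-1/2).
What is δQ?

Relative error in a monomial: (δQ/Q)² = Σ (nᵢ · δxᵢ/xᵢ)².
  (1·δp/p)² = (1×0.0690)² = 0.00476;  (1·δs/s)² = (1×0.0230)² = 0.000529;  (−½·δw/w)² = (-0.5×0.0640)² = 0.00102
δQ/Q = √(0.00631) = 0.0795
Q = 242, so δQ = 0.0795 × 242 = 19.3.

19.3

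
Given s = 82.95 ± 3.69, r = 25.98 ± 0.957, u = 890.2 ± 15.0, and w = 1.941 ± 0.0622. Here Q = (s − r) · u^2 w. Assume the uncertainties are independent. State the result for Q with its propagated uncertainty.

(8.763 ± 0.714) × 10^7

Let h = s − r = 56.97. δh = √(δs² + δr²) = √(13.6 + 0.916) = 3.81, so δh/h = 0.0669.
Q is then a monomial in h, u, w:
δQ/Q = √((δh/h)² + (2·δu/u)² + (1·δw/w)²) = √(0.00448 + 0.00114 + 0.00103) = 0.0815
Q = 8.763e+07, so δQ = 0.0815 × 8.763e+07 = 7.14e+06.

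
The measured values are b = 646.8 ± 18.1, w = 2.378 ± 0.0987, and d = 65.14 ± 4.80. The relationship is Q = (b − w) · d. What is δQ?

3310

Let u = b − w = 644.4. δu = √(δb² + δw²) = √(328 + 0.00974) = 18.1, so δu/u = 0.0281.
Q is then a monomial in u, d:
δQ/Q = √((δu/u)² + (1·δd/d)²) = √(0.000789 + 0.00543) = 0.0789
Q = 41980, so δQ = 0.0789 × 41980 = 3310.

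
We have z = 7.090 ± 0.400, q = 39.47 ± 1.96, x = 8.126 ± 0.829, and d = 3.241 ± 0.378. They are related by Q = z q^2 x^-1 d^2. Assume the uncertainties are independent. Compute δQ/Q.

0.279

Since Q is a product/quotient, work with relative uncertainties:
  (1·δz/z)² = (1×0.0564)² = 0.00318;  (2·δq/q)² = (2×0.0497)² = 0.00986;  (-1·δx/x)² = (-1×0.102)² = 0.0104;  (2·δd/d)² = (2×0.117)² = 0.0544
δQ/Q = √(0.0779) = 0.279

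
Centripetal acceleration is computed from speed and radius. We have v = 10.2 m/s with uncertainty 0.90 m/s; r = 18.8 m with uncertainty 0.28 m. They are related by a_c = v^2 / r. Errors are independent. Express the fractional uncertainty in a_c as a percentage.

Products/powers → add relative errors in quadrature, weighted by exponent:
  (2·δv/v)² = (2×0.0882)² = 0.0311;  (-1·δr/r)² = (-1×0.0149)² = 0.000222
δa_c/a_c = √(0.0314) = 0.177

17.7%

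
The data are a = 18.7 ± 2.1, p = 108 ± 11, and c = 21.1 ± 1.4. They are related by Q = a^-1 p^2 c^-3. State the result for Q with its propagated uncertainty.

Q is a product of powers, so relative uncertainties combine in quadrature:
  (-1·δa/a)² = (-1×0.112)² = 0.0126;  (2·δp/p)² = (2×0.102)² = 0.0415;  (-3·δc/c)² = (-3×0.0664)² = 0.0396
δQ/Q = √(0.0937) = 0.306
Q = 0.0664, so δQ = 0.306 × 0.0664 = 0.0203.

0.0664 ± 0.0203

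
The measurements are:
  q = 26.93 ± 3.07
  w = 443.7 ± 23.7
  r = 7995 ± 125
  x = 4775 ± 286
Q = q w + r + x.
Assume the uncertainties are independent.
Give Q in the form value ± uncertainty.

24720 ± 1540

Let p = q·w = 11950. δp/p = √((1·δq/q)² + (1·δw/w)²) = √(0.0130 + 0.00285) = 0.126, so δp = 1500.
Q = p + r + x: δQ = √(δp² + δr² + δx²) = √(2.26e+06 + 15600 + 81800) = 1540
Q = 24720.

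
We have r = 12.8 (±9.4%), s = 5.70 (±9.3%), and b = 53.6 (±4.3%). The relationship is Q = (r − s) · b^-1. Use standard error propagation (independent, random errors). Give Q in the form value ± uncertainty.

0.132 ± 0.0252

Let u = r − s = 7.10. δu = √(δr² + δs²) = √(1.45 + 0.281) = 1.31, so δu/u = 0.185.
Q is then a monomial in u, b:
δQ/Q = √((δu/u)² + (-1·δb/b)²) = √(0.0343 + 0.00185) = 0.190
Q = 0.132, so δQ = 0.190 × 0.132 = 0.0252.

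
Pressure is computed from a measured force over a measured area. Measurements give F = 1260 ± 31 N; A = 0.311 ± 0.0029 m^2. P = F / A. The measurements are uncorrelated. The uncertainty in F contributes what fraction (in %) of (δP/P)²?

87.4%

(δP/P)² = (1·δF/F)² + (-1·δA/A)²
  F term: (1×0.0246)² = 0.000605
  A term: (-1×0.00932)² = 8.7e-05
Total = 0.000692. Share from F = 0.000605/0.000692 = 0.874.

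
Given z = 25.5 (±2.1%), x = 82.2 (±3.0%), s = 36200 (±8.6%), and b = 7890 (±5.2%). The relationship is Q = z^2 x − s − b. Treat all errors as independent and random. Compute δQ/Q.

Let p = z^2·x = 53500. δp/p = √((2·δz/z)² + (1·δx/x)²) = √(0.00176 + 0.000900) = 0.0516, so δp = 2760.
Q = p − s − b: δQ = √(δp² + δs² + δb²) = √(7.61e+06 + 9.69e+06 + 1.68e+05) = 4180
Q = 9360, so δQ/Q = 4180/9360 = 0.447.

0.447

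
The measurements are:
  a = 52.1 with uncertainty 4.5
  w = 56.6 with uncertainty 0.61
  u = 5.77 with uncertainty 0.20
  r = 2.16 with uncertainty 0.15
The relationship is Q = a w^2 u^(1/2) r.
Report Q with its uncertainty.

For a monomial Q ∝ a, w^2, u^(1/2), r, fractional errors add in quadrature:
  (1·δa/a)² = (1×0.0864)² = 0.00746;  (2·δw/w)² = (2×0.0108)² = 0.000465;  (½·δu/u)² = (0.5×0.0347)² = 0.000300;  (1·δr/r)² = (1×0.0694)² = 0.00482
δQ/Q = √(0.0130) = 0.114
Q = 8.66e+05, so δQ = 0.114 × 8.66e+05 = 98900.

(8.66 ± 0.989) × 10^5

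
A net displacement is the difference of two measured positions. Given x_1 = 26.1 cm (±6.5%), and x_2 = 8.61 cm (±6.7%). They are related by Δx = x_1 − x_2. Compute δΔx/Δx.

0.102

Absolute uncertainties add in quadrature for a linear combination:
  (δx_1)² = 2.88;  (δx_2)² = 0.333
δΔx = √(3.21) = 1.79 cm
Δx = 17.5 cm, so δΔx/Δx = 1.79/17.5 = 0.102.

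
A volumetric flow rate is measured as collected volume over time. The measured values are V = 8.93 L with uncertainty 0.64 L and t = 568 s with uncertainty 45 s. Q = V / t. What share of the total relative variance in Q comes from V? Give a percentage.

45.0%

(δQ/Q)² = (1·δV/V)² + (-1·δt/t)²
  V term: (1×0.0717)² = 0.00514
  t term: (-1×0.0792)² = 0.00628
Total = 0.0114. Share from V = 0.00514/0.0114 = 0.450.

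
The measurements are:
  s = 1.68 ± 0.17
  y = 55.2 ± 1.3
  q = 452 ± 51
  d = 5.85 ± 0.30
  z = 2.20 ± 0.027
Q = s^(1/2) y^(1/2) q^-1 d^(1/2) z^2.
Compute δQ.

For a monomial Q ∝ s^(1/2), y^(1/2), q^-1, d^(1/2), z^2, fractional errors add in quadrature:
  (½·δs/s)² = (0.5×0.101)² = 0.00256;  (½·δy/y)² = (0.5×0.0236)² = 0.000139;  (-1·δq/q)² = (-1×0.113)² = 0.0127;  (½·δd/d)² = (0.5×0.0513)² = 0.000657;  (2·δz/z)² = (2×0.0123)² = 0.000602
δQ/Q = √(0.0167) = 0.129
Q = 0.249, so δQ = 0.129 × 0.249 = 0.0322.

0.0322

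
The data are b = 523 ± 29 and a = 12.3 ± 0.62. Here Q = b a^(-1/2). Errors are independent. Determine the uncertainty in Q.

Products/powers → add relative errors in quadrature, weighted by exponent:
  (1·δb/b)² = (1×0.0554)² = 0.00307;  (−½·δa/a)² = (-0.5×0.0504)² = 0.000635
δQ/Q = √(0.00371) = 0.0609
Q = 149, so δQ = 0.0609 × 149 = 9.08.

9.08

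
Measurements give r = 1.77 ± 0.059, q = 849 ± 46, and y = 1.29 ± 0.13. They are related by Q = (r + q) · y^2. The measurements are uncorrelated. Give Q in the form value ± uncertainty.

1420 ± 295

Let u = r + q = 851. δu = √(δr² + δq²) = √(0.00348 + 2120) = 46.0, so δu/u = 0.0541.
Q is then a monomial in u, y:
δQ/Q = √((δu/u)² + (2·δy/y)²) = √(0.00292 + 0.0406) = 0.209
Q = 1420, so δQ = 0.209 × 1420 = 295.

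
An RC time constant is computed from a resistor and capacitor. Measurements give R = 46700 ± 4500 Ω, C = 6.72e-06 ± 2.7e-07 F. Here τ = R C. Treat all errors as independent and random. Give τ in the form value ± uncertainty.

0.314 ± 0.0328 s

Since τ is a product/quotient, work with relative uncertainties:
  (1·δR/R)² = (1×0.0964)² = 0.00929;  (1·δC/C)² = (1×0.0402)² = 0.00161
δτ/τ = √(0.0109) = 0.104
τ = 0.314 s, so δτ = 0.104 × 0.314 = 0.0328 s.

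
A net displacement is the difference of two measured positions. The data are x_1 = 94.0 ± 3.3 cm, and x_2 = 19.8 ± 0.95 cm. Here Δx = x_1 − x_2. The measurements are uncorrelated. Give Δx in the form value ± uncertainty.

Δx is a linear combination, so absolute uncertainties add in quadrature:
  (δx_1)² = 10.9;  (δx_2)² = 0.902
δΔx = √(11.8) = 3.43 cm
Δx = 74.2 cm.

74.2 ± 3.43 cm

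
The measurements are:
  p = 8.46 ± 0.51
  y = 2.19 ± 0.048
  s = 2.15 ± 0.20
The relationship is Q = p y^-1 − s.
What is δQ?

Let w = p·y^-1 = 3.86. δw/w = √((1·δp/p)² + (-1·δy/y)²) = √(0.00363 + 0.000480) = 0.0641, so δw = 0.248.
Q = w − s: δQ = √(δw² + δs²) = √(0.0614 + 0.0400) = 0.318

0.318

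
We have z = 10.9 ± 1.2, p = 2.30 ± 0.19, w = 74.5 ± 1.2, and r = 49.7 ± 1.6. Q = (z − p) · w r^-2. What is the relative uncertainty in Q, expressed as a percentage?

Let u = z − p = 8.60. δu = √(δz² + δp²) = √(1.44 + 0.0361) = 1.21, so δu/u = 0.141.
Q is then a monomial in u, w, r:
δQ/Q = √((δu/u)² + (1·δw/w)² + (-2·δr/r)²) = √(0.0200 + 0.000259 + 0.00415) = 0.156

15.6%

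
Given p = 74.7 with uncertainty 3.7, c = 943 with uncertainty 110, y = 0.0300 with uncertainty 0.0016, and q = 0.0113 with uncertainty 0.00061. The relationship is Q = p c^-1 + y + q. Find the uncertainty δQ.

Let w = p·c^-1 = 0.0792. δw/w = √((1·δp/p)² + (-1·δc/c)²) = √(0.00245 + 0.0136) = 0.127, so δw = 0.0100.
Q = w + y + q: δQ = √(δw² + δy² + δq²) = √(0.000101 + 2.56e-06 + 3.72e-07) = 0.0102

0.0102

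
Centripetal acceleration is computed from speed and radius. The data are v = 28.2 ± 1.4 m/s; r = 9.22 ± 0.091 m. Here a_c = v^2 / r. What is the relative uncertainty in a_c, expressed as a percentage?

9.98%

Products/powers → add relative errors in quadrature, weighted by exponent:
  (2·δv/v)² = (2×0.0496)² = 0.00986;  (-1·δr/r)² = (-1×0.00987)² = 9.74e-05
δa_c/a_c = √(0.00996) = 0.0998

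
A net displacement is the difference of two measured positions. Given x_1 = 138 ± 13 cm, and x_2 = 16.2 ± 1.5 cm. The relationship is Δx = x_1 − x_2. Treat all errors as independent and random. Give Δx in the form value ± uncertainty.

122 ± 13.1 cm

For a sum/difference, combine absolute errors in quadrature:
  (δx_1)² = 169;  (δx_2)² = 2.25
δΔx = √(171) = 13.1 cm
Δx = 122 cm.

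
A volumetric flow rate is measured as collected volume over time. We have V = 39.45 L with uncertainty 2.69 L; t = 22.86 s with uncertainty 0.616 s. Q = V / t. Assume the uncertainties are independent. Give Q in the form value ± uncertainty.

1.726 ± 0.127 L/s

Q is a product of powers, so relative uncertainties combine in quadrature:
  (1·δV/V)² = (1×0.0682)² = 0.00465;  (-1·δt/t)² = (-1×0.0269)² = 0.000726
δQ/Q = √(0.00538) = 0.0733
Q = 1.726 L/s, so δQ = 0.0733 × 1.726 = 0.127 L/s.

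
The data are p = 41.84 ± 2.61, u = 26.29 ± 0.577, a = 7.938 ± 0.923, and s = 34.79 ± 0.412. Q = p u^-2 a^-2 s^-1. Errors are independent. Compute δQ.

6.77e-06

Q is a product of powers, so relative uncertainties combine in quadrature:
  (1·δp/p)² = (1×0.0624)² = 0.00389;  (-2·δu/u)² = (-2×0.0219)² = 0.00193;  (-2·δa/a)² = (-2×0.116)² = 0.0541;  (-1·δs/s)² = (-1×0.0118)² = 0.000140
δQ/Q = √(0.0600) = 0.245
Q = 2.761e-05, so δQ = 0.245 × 2.761e-05 = 6.77e-06.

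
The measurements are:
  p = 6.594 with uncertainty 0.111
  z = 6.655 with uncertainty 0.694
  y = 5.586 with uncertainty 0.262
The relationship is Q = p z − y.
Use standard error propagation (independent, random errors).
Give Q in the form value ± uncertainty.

Let w = p·z = 43.88. δw/w = √((1·δp/p)² + (1·δz/z)²) = √(0.000283 + 0.0109) = 0.106, so δw = 4.64.
Q = w − y: δQ = √(δw² + δy²) = √(21.5 + 0.0686) = 4.64
Q = 38.30.

38.30 ± 4.64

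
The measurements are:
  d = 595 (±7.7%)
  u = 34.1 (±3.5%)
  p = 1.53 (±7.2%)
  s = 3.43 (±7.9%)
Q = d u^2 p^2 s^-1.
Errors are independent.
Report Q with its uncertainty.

Each factor contributes (exponent × relative error)² to (δQ/Q)²:
  (1·δd/d)² = (1×0.0770)² = 0.00593;  (2·δu/u)² = (2×0.0350)² = 0.00490;  (2·δp/p)² = (2×0.0720)² = 0.0207;  (-1·δs/s)² = (-1×0.0790)² = 0.00624
δQ/Q = √(0.0378) = 0.194
Q = 4.72e+05, so δQ = 0.194 × 4.72e+05 = 91800.

(4.72 ± 0.918) × 10^5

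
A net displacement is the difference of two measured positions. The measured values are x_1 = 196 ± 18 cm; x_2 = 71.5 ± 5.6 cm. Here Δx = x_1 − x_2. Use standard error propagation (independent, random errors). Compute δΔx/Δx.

0.151

For a sum/difference, combine absolute errors in quadrature:
  (δx_1)² = 324;  (δx_2)² = 31.4
δΔx = √(355) = 18.9 cm
Δx = 124 cm, so δΔx/Δx = 18.9/124 = 0.151.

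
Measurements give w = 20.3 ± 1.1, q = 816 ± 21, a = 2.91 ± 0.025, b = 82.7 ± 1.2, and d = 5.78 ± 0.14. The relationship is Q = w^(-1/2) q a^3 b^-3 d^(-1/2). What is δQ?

Since Q is a product/quotient, work with relative uncertainties:
  (−½·δw/w)² = (-0.5×0.0542)² = 0.000734;  (1·δq/q)² = (1×0.0257)² = 0.000662;  (3·δa/a)² = (3×0.00859)² = 0.000664;  (-3·δb/b)² = (-3×0.0145)² = 0.00189;  (−½·δd/d)² = (-0.5×0.0242)² = 0.000147
δQ/Q = √(0.00410) = 0.0640
Q = 0.00328, so δQ = 0.0640 × 0.00328 = 0.000210.

0.000210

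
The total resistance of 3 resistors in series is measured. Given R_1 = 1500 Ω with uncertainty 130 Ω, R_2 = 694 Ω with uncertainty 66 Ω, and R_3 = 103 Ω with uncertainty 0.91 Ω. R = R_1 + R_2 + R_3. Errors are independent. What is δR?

For a sum/difference, combine absolute errors in quadrature:
  (δR_1)² = 16900;  (δR_2)² = 4360;  (δR_3)² = 0.828
δR = √(21300) = 146 Ω

146 Ω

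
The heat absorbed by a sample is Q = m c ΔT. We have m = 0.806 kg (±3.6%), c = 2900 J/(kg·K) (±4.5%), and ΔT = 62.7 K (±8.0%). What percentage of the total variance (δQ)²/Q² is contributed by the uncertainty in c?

(δQ/Q)² = (1·δm/m)² + (1·δc/c)² + (1·δΔT/ΔT)²
  m term: (1×0.0360)² = 0.00130
  c term: (1×0.0450)² = 0.00202
  ΔT term: (1×0.0800)² = 0.00640
Total = 0.00972. Share from c = 0.00202/0.00972 = 0.208.

20.8%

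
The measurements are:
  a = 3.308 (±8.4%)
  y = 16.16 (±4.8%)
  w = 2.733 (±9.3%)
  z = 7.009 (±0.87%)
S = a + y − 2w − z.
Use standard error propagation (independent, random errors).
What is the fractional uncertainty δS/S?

0.139

Sums and differences: (δS)² = Σ (cᵢ δxᵢ)².
  (δa)² = 0.0772;  (δy)² = 0.602;  (2·δw)² = 0.258;  (δz)² = 0.00372
δS = √(0.941) = 0.970
S = 6.993, so δS/S = 0.970/6.993 = 0.139.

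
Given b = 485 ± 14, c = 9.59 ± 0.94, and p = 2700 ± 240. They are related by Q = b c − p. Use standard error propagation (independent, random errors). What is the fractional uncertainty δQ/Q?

0.273

Let w = b·c = 4650. δw/w = √((1·δb/b)² + (1·δc/c)²) = √(0.000833 + 0.00961) = 0.102, so δw = 475.
Q = w − p: δQ = √(δw² + δp²) = √(2.26e+05 + 57600) = 532
Q = 1950, so δQ/Q = 532/1950 = 0.273.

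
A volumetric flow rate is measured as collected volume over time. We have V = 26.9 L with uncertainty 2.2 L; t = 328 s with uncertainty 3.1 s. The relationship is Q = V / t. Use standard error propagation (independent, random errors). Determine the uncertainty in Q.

For a monomial Q ∝ V, t^-1, fractional errors add in quadrature:
  (1·δV/V)² = (1×0.0818)² = 0.00669;  (-1·δt/t)² = (-1×0.00945)² = 8.93e-05
δQ/Q = √(0.00678) = 0.0823
Q = 0.0820 L/s, so δQ = 0.0823 × 0.0820 = 0.00675 L/s.

0.00675 L/s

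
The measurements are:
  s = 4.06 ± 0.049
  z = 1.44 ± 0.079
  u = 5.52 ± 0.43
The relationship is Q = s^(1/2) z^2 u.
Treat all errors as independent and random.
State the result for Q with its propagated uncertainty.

Each factor contributes (exponent × relative error)² to (δQ/Q)²:
  (½·δs/s)² = (0.5×0.0121)² = 3.64e-05;  (2·δz/z)² = (2×0.0549)² = 0.0120;  (1·δu/u)² = (1×0.0779)² = 0.00607
δQ/Q = √(0.0181) = 0.135
Q = 23.1, so δQ = 0.135 × 23.1 = 3.11.

23.1 ± 3.11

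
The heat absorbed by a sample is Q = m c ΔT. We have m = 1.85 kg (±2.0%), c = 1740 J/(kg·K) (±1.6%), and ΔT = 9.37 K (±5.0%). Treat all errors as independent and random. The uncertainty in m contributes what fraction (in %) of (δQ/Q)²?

(δQ/Q)² = (1·δm/m)² + (1·δc/c)² + (1·δΔT/ΔT)²
  m term: (1×0.0200)² = 0.000400
  c term: (1×0.0160)² = 0.000256
  ΔT term: (1×0.0500)² = 0.00250
Total = 0.00316. Share from m = 0.000400/0.00316 = 0.127.

12.7%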